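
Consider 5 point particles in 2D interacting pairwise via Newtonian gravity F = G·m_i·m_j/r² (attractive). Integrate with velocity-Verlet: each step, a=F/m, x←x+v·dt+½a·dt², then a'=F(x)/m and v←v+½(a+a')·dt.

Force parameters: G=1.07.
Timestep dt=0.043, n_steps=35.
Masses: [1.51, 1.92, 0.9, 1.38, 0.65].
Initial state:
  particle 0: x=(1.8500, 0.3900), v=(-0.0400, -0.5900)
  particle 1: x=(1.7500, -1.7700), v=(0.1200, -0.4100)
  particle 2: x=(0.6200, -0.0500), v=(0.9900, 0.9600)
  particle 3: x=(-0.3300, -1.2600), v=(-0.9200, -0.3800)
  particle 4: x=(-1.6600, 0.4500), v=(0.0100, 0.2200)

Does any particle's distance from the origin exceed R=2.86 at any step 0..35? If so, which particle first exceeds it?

no

step 0: x0=(1.8500, 0.3900) x1=(1.7500, -1.7700) x2=(0.6200, -0.0500) x3=(-0.3300, -1.2600) x4=(-1.6600, 0.4500)
step 1: x0=(1.8476, 0.3639) x1=(1.7547, -1.7870) x2=(0.6632, -0.0092) x3=(-0.3689, -1.2759) x4=(-1.6590, 0.4591)
step 2: x0=(1.8436, 0.3365) x1=(1.7587, -1.8029) x2=(0.7078, 0.0306) x3=(-0.4064, -1.2910) x4=(-1.6569, 0.4676)
step 3: x0=(1.8380, 0.3077) x1=(1.7618, -1.8176) x2=(0.7541, 0.0697) x3=(-0.4426, -1.3054) x4=(-1.6538, 0.4754)
step 4: x0=(1.8305, 0.2775) x1=(1.7642, -1.8312) x2=(0.8024, 0.1079) x3=(-0.4776, -1.3192) x4=(-1.6496, 0.4825)
step 5: x0=(1.8210, 0.2461) x1=(1.7659, -1.8435) x2=(0.8531, 0.1453) x3=(-0.5114, -1.3322) x4=(-1.6443, 0.4890)
step 6: x0=(1.8093, 0.2134) x1=(1.7670, -1.8547) x2=(0.9066, 0.1819) x3=(-0.5440, -1.3447) x4=(-1.6381, 0.4947)
step 7: x0=(1.7949, 0.1795) x1=(1.7673, -1.8648) x2=(0.9634, 0.2175) x3=(-0.5756, -1.3565) x4=(-1.6308, 0.4998)
step 8: x0=(1.7775, 0.1447) x1=(1.7670, -1.8736) x2=(1.0242, 0.2517) x3=(-0.6060, -1.3678) x4=(-1.6225, 0.5042)
step 9: x0=(1.7568, 0.1092) x1=(1.7661, -1.8812) x2=(1.0899, 0.2842) x3=(-0.6355, -1.3785) x4=(-1.6133, 0.5078)
step 10: x0=(1.7319, 0.0735) x1=(1.7646, -1.8876) x2=(1.1613, 0.3141) x3=(-0.6639, -1.3887) x4=(-1.6031, 0.5108)
step 11: x0=(1.7025, 0.0385) x1=(1.7624, -1.8928) x2=(1.2396, 0.3399) x3=(-0.6912, -1.3984) x4=(-1.5920, 0.5130)
step 12: x0=(1.6677, 0.0055) x1=(1.7597, -1.8967) x2=(1.3258, 0.3595) x3=(-0.7176, -1.4075) x4=(-1.5799, 0.5145)
step 13: x0=(1.6275, -0.0234) x1=(1.7564, -1.8993) x2=(1.4203, 0.3692) x3=(-0.7430, -1.4161) x4=(-1.5669, 0.5153)
step 14: x0=(1.5826, -0.0456) x1=(1.7525, -1.9006) x2=(1.5216, 0.3646) x3=(-0.7675, -1.4243) x4=(-1.5530, 0.5152)
step 15: x0=(1.5360, -0.0588) x1=(1.7480, -1.9006) x2=(1.6251, 0.3419) x3=(-0.7909, -1.4319) x4=(-1.5382, 0.5144)
step 16: x0=(1.4912, -0.0629) x1=(1.7430, -1.8993) x2=(1.7244, 0.3010) x3=(-0.8134, -1.4391) x4=(-1.5226, 0.5129)
step 17: x0=(1.4514, -0.0603) x1=(1.7373, -1.8966) x2=(1.8147, 0.2456) x3=(-0.8349, -1.4457) x4=(-1.5060, 0.5105)
step 18: x0=(1.4172, -0.0539) x1=(1.7311, -1.8925) x2=(1.8946, 0.1808) x3=(-0.8555, -1.4518) x4=(-1.4886, 0.5073)
step 19: x0=(1.3885, -0.0459) x1=(1.7243, -1.8871) x2=(1.9645, 0.1103) x3=(-0.8751, -1.4575) x4=(-1.4703, 0.5033)
step 20: x0=(1.3642, -0.0379) x1=(1.7170, -1.8803) x2=(2.0259, 0.0366) x3=(-0.8937, -1.4626) x4=(-1.4511, 0.4984)
step 21: x0=(1.3437, -0.0306) x1=(1.7091, -1.8721) x2=(2.0802, -0.0390) x3=(-0.9114, -1.4672) x4=(-1.4311, 0.4927)
step 22: x0=(1.3262, -0.0246) x1=(1.7007, -1.8625) x2=(2.1283, -0.1157) x3=(-0.9282, -1.4713) x4=(-1.4101, 0.4860)
step 23: x0=(1.3111, -0.0202) x1=(1.6918, -1.8513) x2=(2.1714, -0.1931) x3=(-0.9440, -1.4749) x4=(-1.3883, 0.4785)
step 24: x0=(1.2981, -0.0175) x1=(1.6825, -1.8387) x2=(2.2099, -0.2710) x3=(-0.9588, -1.4780) x4=(-1.3657, 0.4701)
step 25: x0=(1.2867, -0.0165) x1=(1.6727, -1.8245) x2=(2.2445, -0.3494) x3=(-0.9727, -1.4805) x4=(-1.3421, 0.4607)
step 26: x0=(1.2766, -0.0173) x1=(1.6626, -1.8086) x2=(2.2755, -0.4283) x3=(-0.9856, -1.4825) x4=(-1.3177, 0.4504)
step 27: x0=(1.2678, -0.0201) x1=(1.6521, -1.7911) x2=(2.3031, -0.5078) x3=(-0.9976, -1.4840) x4=(-1.2923, 0.4391)
step 28: x0=(1.2598, -0.0247) x1=(1.6414, -1.7718) x2=(2.3275, -0.5880) x3=(-1.0086, -1.4849) x4=(-1.2661, 0.4268)
step 29: x0=(1.2528, -0.0312) x1=(1.6305, -1.7507) x2=(2.3487, -0.6691) x3=(-1.0186, -1.4853) x4=(-1.2390, 0.4135)
step 30: x0=(1.2464, -0.0396) x1=(1.6195, -1.7277) x2=(2.3668, -0.7511) x3=(-1.0277, -1.4852) x4=(-1.2110, 0.3992)
step 31: x0=(1.2406, -0.0499) x1=(1.6086, -1.7027) x2=(2.3817, -0.8342) x3=(-1.0357, -1.4845) x4=(-1.1821, 0.3838)
step 32: x0=(1.2354, -0.0623) x1=(1.5978, -1.6755) x2=(2.3931, -0.9186) x3=(-1.0427, -1.4832) x4=(-1.1522, 0.3673)
step 33: x0=(1.2306, -0.0767) x1=(1.5874, -1.6462) x2=(2.4007, -1.0043) x3=(-1.0488, -1.4813) x4=(-1.1215, 0.3497)
step 34: x0=(1.2262, -0.0931) x1=(1.5775, -1.6147) x2=(2.4042, -1.0913) x3=(-1.0538, -1.4788) x4=(-1.0898, 0.3310)
step 35: x0=(1.2222, -0.1118) x1=(1.5685, -1.5808) x2=(2.4031, -1.1797) x3=(-1.0577, -1.4758) x4=(-1.0571, 0.3110)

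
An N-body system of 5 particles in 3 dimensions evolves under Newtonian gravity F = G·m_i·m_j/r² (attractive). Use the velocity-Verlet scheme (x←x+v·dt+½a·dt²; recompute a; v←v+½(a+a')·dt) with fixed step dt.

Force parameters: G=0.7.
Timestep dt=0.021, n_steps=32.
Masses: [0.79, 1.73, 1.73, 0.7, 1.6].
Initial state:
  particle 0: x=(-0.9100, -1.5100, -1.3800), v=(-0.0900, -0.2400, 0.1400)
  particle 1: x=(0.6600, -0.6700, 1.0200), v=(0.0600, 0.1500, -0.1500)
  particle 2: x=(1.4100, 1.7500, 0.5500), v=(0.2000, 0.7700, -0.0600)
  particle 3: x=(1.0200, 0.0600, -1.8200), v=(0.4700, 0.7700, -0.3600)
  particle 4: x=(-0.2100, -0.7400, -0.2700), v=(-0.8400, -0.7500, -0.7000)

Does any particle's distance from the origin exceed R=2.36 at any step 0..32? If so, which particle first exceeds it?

yes, particle 2

step 0: x0=(-0.9100, -1.5100, -1.3800) x1=(0.6600, -0.6700, 1.0200) x2=(1.4100, 1.7500, 0.5500) x3=(1.0200, 0.0600, -1.8200) x4=(-0.2100, -0.7400, -0.2700)
step 1: x0=(-0.9118, -1.5150, -1.3770) x1=(0.6612, -0.6668, 1.0167) x2=(1.4142, 1.7661, 0.5487) x3=(1.0298, 0.0761, -1.8275) x4=(-0.2276, -0.7557, -0.2847)
step 2: x0=(-0.9134, -1.5197, -1.3737) x1=(0.6623, -0.6636, 1.0132) x2=(1.4183, 1.7821, 0.5474) x3=(1.0396, 0.0923, -1.8347) x4=(-0.2450, -0.7715, -0.2992)
step 3: x0=(-0.9149, -1.5244, -1.3702) x1=(0.6633, -0.6603, 1.0095) x2=(1.4223, 1.7979, 0.5461) x3=(1.0492, 0.1083, -1.8418) x4=(-0.2623, -0.7872, -0.3137)
step 4: x0=(-0.9162, -1.5288, -1.3665) x1=(0.6642, -0.6569, 1.0056) x2=(1.4263, 1.8136, 0.5448) x3=(1.0588, 0.1243, -1.8487) x4=(-0.2796, -0.8029, -0.3282)
step 5: x0=(-0.9173, -1.5330, -1.3626) x1=(0.6651, -0.6535, 1.0015) x2=(1.4303, 1.8291, 0.5434) x3=(1.0682, 0.1403, -1.8554) x4=(-0.2967, -0.8185, -0.3426)
step 6: x0=(-0.9182, -1.5371, -1.3584) x1=(0.6658, -0.6500, 0.9972) x2=(1.4341, 1.8445, 0.5420) x3=(1.0776, 0.1562, -1.8620) x4=(-0.3136, -0.8342, -0.3569)
step 7: x0=(-0.9189, -1.5410, -1.3540) x1=(0.6664, -0.6465, 0.9926) x2=(1.4380, 1.8598, 0.5406) x3=(1.0869, 0.1721, -1.8683) x4=(-0.3305, -0.8498, -0.3712)
step 8: x0=(-0.9195, -1.5447, -1.3493) x1=(0.6670, -0.6429, 0.9879) x2=(1.4417, 1.8750, 0.5391) x3=(1.0961, 0.1879, -1.8745) x4=(-0.3473, -0.8655, -0.3855)
step 9: x0=(-0.9198, -1.5481, -1.3443) x1=(0.6674, -0.6393, 0.9830) x2=(1.4455, 1.8900, 0.5377) x3=(1.1053, 0.2037, -1.8806) x4=(-0.3640, -0.8811, -0.3997)
step 10: x0=(-0.9200, -1.5514, -1.3391) x1=(0.6678, -0.6357, 0.9779) x2=(1.4491, 1.9049, 0.5362) x3=(1.1143, 0.2195, -1.8864) x4=(-0.3806, -0.8967, -0.4139)
step 11: x0=(-0.9199, -1.5544, -1.3336) x1=(0.6681, -0.6320, 0.9726) x2=(1.4528, 1.9197, 0.5347) x3=(1.1233, 0.2352, -1.8921) x4=(-0.3971, -0.9124, -0.4281)
step 12: x0=(-0.9197, -1.5572, -1.3278) x1=(0.6683, -0.6282, 0.9672) x2=(1.4563, 1.9344, 0.5331) x3=(1.1322, 0.2509, -1.8976) x4=(-0.4136, -0.9280, -0.4423)
step 13: x0=(-0.9192, -1.5598, -1.3217) x1=(0.6684, -0.6244, 0.9615) x2=(1.4598, 1.9489, 0.5316) x3=(1.1410, 0.2665, -1.9030) x4=(-0.4299, -0.9437, -0.4565)
step 14: x0=(-0.9185, -1.5621, -1.3153) x1=(0.6685, -0.6206, 0.9557) x2=(1.4633, 1.9633, 0.5300) x3=(1.1497, 0.2820, -1.9082) x4=(-0.4463, -0.9593, -0.4708)
step 15: x0=(-0.9176, -1.5642, -1.3085) x1=(0.6684, -0.6167, 0.9498) x2=(1.4667, 1.9776, 0.5284) x3=(1.1584, 0.2976, -1.9132) x4=(-0.4625, -0.9750, -0.4850)
step 16: x0=(-0.9165, -1.5660, -1.3014) x1=(0.6683, -0.6128, 0.9436) x2=(1.4701, 1.9918, 0.5267) x3=(1.1670, 0.3131, -1.9181) x4=(-0.4787, -0.9907, -0.4993)
step 17: x0=(-0.9151, -1.5675, -1.2939) x1=(0.6681, -0.6089, 0.9373) x2=(1.4734, 2.0059, 0.5251) x3=(1.1755, 0.3285, -1.9229) x4=(-0.4948, -1.0065, -0.5137)
step 18: x0=(-0.9135, -1.5687, -1.2861) x1=(0.6679, -0.6049, 0.9309) x2=(1.4767, 2.0198, 0.5234) x3=(1.1839, 0.3439, -1.9275) x4=(-0.5109, -1.0223, -0.5281)
step 19: x0=(-0.9116, -1.5696, -1.2778) x1=(0.6675, -0.6009, 0.9242) x2=(1.4799, 2.0336, 0.5217) x3=(1.1923, 0.3593, -1.9319) x4=(-0.5270, -1.0381, -0.5425)
step 20: x0=(-0.9095, -1.5702, -1.2691) x1=(0.6671, -0.5969, 0.9175) x2=(1.4831, 2.0474, 0.5200) x3=(1.2006, 0.3746, -1.9362) x4=(-0.5430, -1.0540, -0.5571)
step 21: x0=(-0.9071, -1.5704, -1.2599) x1=(0.6666, -0.5928, 0.9106) x2=(1.4862, 2.0610, 0.5182) x3=(1.2088, 0.3899, -1.9404) x4=(-0.5590, -1.0700, -0.5718)
step 22: x0=(-0.9044, -1.5703, -1.2503) x1=(0.6661, -0.5887, 0.9035) x2=(1.4893, 2.0744, 0.5165) x3=(1.2169, 0.4051, -1.9444) x4=(-0.5750, -1.0860, -0.5865)
step 23: x0=(-0.9014, -1.5697, -1.2401) x1=(0.6654, -0.5846, 0.8963) x2=(1.4924, 2.0878, 0.5147) x3=(1.2250, 0.4203, -1.9482) x4=(-0.5910, -1.1021, -0.6015)
step 24: x0=(-0.8980, -1.5687, -1.2293) x1=(0.6647, -0.5804, 0.8889) x2=(1.4954, 2.1011, 0.5128) x3=(1.2330, 0.4355, -1.9519) x4=(-0.6070, -1.1184, -0.6166)
step 25: x0=(-0.8944, -1.5672, -1.2180) x1=(0.6640, -0.5762, 0.8814) x2=(1.4983, 2.1142, 0.5110) x3=(1.2410, 0.4506, -1.9555) x4=(-0.6230, -1.1347, -0.6318)
step 26: x0=(-0.8904, -1.5653, -1.2059) x1=(0.6632, -0.5720, 0.8738) x2=(1.5013, 2.1273, 0.5091) x3=(1.2489, 0.4657, -1.9590) x4=(-0.6390, -1.1512, -0.6473)
step 27: x0=(-0.8860, -1.5627, -1.1932) x1=(0.6623, -0.5677, 0.8660) x2=(1.5041, 2.1402, 0.5072) x3=(1.2567, 0.4807, -1.9623) x4=(-0.6551, -1.1679, -0.6630)
step 28: x0=(-0.8812, -1.5596, -1.1796) x1=(0.6613, -0.5635, 0.8581) x2=(1.5070, 2.1531, 0.5053) x3=(1.2644, 0.4957, -1.9654) x4=(-0.6713, -1.1848, -0.6791)
step 29: x0=(-0.8760, -1.5557, -1.1651) x1=(0.6603, -0.5592, 0.8501) x2=(1.5098, 2.1658, 0.5034) x3=(1.2721, 0.5107, -1.9685) x4=(-0.6875, -1.2020, -0.6954)
step 30: x0=(-0.8704, -1.5510, -1.1495) x1=(0.6592, -0.5548, 0.8419) x2=(1.5125, 2.1784, 0.5014) x3=(1.2797, 0.5256, -1.9714) x4=(-0.7037, -1.2194, -0.7122)
step 31: x0=(-0.8642, -1.5454, -1.1328) x1=(0.6581, -0.5505, 0.8337) x2=(1.5152, 2.1909, 0.4994) x3=(1.2873, 0.5405, -1.9741) x4=(-0.7201, -1.2372, -0.7295)
step 32: x0=(-0.8574, -1.5387, -1.1146) x1=(0.6569, -0.5461, 0.8252) x2=(1.5179, 2.2033, 0.4974) x3=(1.2948, 0.5553, -1.9768) x4=(-0.7367, -1.2554, -0.7474)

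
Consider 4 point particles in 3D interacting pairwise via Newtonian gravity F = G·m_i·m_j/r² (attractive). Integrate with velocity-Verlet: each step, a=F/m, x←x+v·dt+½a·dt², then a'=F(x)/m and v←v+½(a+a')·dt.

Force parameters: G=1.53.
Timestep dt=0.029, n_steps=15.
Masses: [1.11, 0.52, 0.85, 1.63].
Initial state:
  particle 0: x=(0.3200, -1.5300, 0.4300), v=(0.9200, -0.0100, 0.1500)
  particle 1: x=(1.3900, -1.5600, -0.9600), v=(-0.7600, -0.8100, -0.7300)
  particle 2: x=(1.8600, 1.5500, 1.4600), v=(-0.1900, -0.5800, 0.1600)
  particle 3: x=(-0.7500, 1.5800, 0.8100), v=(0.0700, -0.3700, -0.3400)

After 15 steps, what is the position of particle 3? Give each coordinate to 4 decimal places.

step 0: x0=(0.3200, -1.5300, 0.4300) x1=(1.3900, -1.5600, -0.9600) x2=(1.8600, 1.5500, 1.4600) x3=(-0.7500, 1.5800, 0.8100)
step 1: x0=(0.3467, -1.5302, 0.4343) x1=(1.3678, -1.5834, -0.9809) x2=(1.8543, 1.5331, 1.4646) x3=(-0.7479, 1.5692, 0.8001)
step 2: x0=(0.3736, -1.5301, 0.4384) x1=(1.3453, -1.6067, -1.0014) x2=(1.8483, 1.5161, 1.4690) x3=(-0.7455, 1.5582, 0.7903)
step 3: x0=(0.4005, -1.5298, 0.4425) x1=(1.3224, -1.6298, -1.0214) x2=(1.8420, 1.4990, 1.4733) x3=(-0.7430, 1.5471, 0.7805)
step 4: x0=(0.4275, -1.5292, 0.4463) x1=(1.2993, -1.6527, -1.0409) x2=(1.8353, 1.4817, 1.4775) x3=(-0.7402, 1.5359, 0.7706)
step 5: x0=(0.4546, -1.5284, 0.4501) x1=(1.2758, -1.6754, -1.0599) x2=(1.8283, 1.4643, 1.4816) x3=(-0.7372, 1.5244, 0.7608)
step 6: x0=(0.4818, -1.5273, 0.4536) x1=(1.2521, -1.6980, -1.0783) x2=(1.8209, 1.4468, 1.4855) x3=(-0.7340, 1.5129, 0.7510)
step 7: x0=(0.5090, -1.5260, 0.4571) x1=(1.2281, -1.7204, -1.0963) x2=(1.8132, 1.4292, 1.4892) x3=(-0.7306, 1.5011, 0.7412)
step 8: x0=(0.5363, -1.5245, 0.4603) x1=(1.2039, -1.7426, -1.1137) x2=(1.8052, 1.4114, 1.4928) x3=(-0.7270, 1.4892, 0.7314)
step 9: x0=(0.5637, -1.5227, 0.4634) x1=(1.1794, -1.7645, -1.1306) x2=(1.7968, 1.3935, 1.4963) x3=(-0.7232, 1.4772, 0.7217)
step 10: x0=(0.5910, -1.5208, 0.4664) x1=(1.1548, -1.7863, -1.1470) x2=(1.7881, 1.3754, 1.4996) x3=(-0.7191, 1.4650, 0.7119)
step 11: x0=(0.6185, -1.5185, 0.4692) x1=(1.1299, -1.8079, -1.1628) x2=(1.7790, 1.3573, 1.5027) x3=(-0.7148, 1.4526, 0.7022)
step 12: x0=(0.6459, -1.5161, 0.4718) x1=(1.1048, -1.8292, -1.1781) x2=(1.7696, 1.3390, 1.5057) x3=(-0.7103, 1.4401, 0.6925)
step 13: x0=(0.6733, -1.5134, 0.4742) x1=(1.0796, -1.8503, -1.1928) x2=(1.7599, 1.3205, 1.5086) x3=(-0.7056, 1.4275, 0.6828)
step 14: x0=(0.7008, -1.5104, 0.4765) x1=(1.0542, -1.8712, -1.2070) x2=(1.7498, 1.3019, 1.5112) x3=(-0.7006, 1.4146, 0.6732)
step 15: x0=(0.7282, -1.5073, 0.4787) x1=(1.0287, -1.8918, -1.2207) x2=(1.7394, 1.2832, 1.5137) x3=(-0.6954, 1.4016, 0.6635)

(-0.6954, 1.4016, 0.6635)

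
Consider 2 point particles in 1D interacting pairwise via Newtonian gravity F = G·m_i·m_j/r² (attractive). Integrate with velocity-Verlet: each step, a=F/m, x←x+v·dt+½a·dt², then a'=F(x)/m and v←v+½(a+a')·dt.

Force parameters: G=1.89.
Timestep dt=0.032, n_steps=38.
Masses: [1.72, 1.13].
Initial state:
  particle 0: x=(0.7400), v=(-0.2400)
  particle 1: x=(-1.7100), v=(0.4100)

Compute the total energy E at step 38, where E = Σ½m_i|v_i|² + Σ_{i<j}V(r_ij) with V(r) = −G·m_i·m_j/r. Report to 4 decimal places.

step 0: x0=(0.7400) x1=(-1.7100)
step 1: x0=(0.7321) x1=(-1.6966)
step 2: x0=(0.7239) x1=(-1.6826)
step 3: x0=(0.7153) x1=(-1.6681)
step 4: x0=(0.7063) x1=(-1.6530)
step 5: x0=(0.6969) x1=(-1.6373)
step 6: x0=(0.6871) x1=(-1.6209)
step 7: x0=(0.6769) x1=(-1.6040)
step 8: x0=(0.6663) x1=(-1.5864)
step 9: x0=(0.6552) x1=(-1.5681)
step 10: x0=(0.6438) x1=(-1.5492)
step 11: x0=(0.6318) x1=(-1.5296)
step 12: x0=(0.6194) x1=(-1.5093)
step 13: x0=(0.6065) x1=(-1.4882)
step 14: x0=(0.5931) x1=(-1.4664)
step 15: x0=(0.5792) x1=(-1.4438)
step 16: x0=(0.5647) x1=(-1.4203)
step 17: x0=(0.5497) x1=(-1.3961)
step 18: x0=(0.5341) x1=(-1.3709)
step 19: x0=(0.5180) x1=(-1.3449)
step 20: x0=(0.5011) x1=(-1.3178)
step 21: x0=(0.4837) x1=(-1.2898)
step 22: x0=(0.4655) x1=(-1.2607)
step 23: x0=(0.4466) x1=(-1.2305)
step 24: x0=(0.4269) x1=(-1.1991)
step 25: x0=(0.4064) x1=(-1.1665)
step 26: x0=(0.3850) x1=(-1.1325)
step 27: x0=(0.3627) x1=(-1.0971)
step 28: x0=(0.3393) x1=(-1.0601)
step 29: x0=(0.3148) x1=(-1.0214)
step 30: x0=(0.2891) x1=(-0.9808)
step 31: x0=(0.2620) x1=(-0.9382)
step 32: x0=(0.2335) x1=(-0.8932)
step 33: x0=(0.2032) x1=(-0.8457)
step 34: x0=(0.1709) x1=(-0.7951)
step 35: x0=(0.1362) x1=(-0.7409)
step 36: x0=(0.0987) x1=(-0.6824)
step 37: x0=(0.0577) x1=(-0.6185)
step 38: x0=(0.0118) x1=(-0.5473)
step 0 velocities: v0=(-0.2400) v1=(0.4100)
step 0: KE=0.1445, PE=-1.4993, E=-1.3548
step 38 velocities: v0=(-1.5421) v1=(2.3920)
step 38: KE=5.2778, PE=-6.5702, E=-1.2924

-1.2924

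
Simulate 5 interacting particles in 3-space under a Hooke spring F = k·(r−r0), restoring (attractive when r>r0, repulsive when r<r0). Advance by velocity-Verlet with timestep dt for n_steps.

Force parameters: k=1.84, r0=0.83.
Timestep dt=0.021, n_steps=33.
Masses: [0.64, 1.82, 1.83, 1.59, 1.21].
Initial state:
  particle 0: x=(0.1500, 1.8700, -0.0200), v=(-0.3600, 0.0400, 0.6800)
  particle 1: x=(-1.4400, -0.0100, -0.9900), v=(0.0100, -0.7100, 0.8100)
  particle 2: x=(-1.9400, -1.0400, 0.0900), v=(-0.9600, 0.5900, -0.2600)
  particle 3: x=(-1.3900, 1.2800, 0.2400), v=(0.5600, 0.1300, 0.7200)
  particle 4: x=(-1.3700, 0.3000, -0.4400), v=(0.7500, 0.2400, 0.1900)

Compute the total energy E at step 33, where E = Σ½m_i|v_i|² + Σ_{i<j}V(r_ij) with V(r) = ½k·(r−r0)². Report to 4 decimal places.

step 0: x0=(0.1500, 1.8700, -0.0200) x1=(-1.4400, -0.0100, -0.9900) x2=(-1.9400, -1.0400, 0.0900) x3=(-1.3900, 1.2800, 0.2400) x4=(-1.3700, 0.3000, -0.4400)
step 1: x0=(0.1396, 1.8678, -0.0062) x1=(-1.4396, -0.0246, -0.9726) x2=(-1.9596, -1.0265, 0.0844) x3=(-1.3781, 1.2822, 0.2548) x4=(-1.3540, 0.3053, -0.4357)
step 2: x0=(0.1237, 1.8595, 0.0067) x1=(-1.4388, -0.0386, -0.9545) x2=(-1.9781, -1.0109, 0.0784) x3=(-1.3661, 1.2832, 0.2691) x4=(-1.3376, 0.3111, -0.4308)
step 3: x0=(0.1023, 1.8452, 0.0187) x1=(-1.4377, -0.0519, -0.9357) x2=(-1.9955, -0.9932, 0.0722) x3=(-1.3539, 1.2831, 0.2828) x4=(-1.3207, 0.3174, -0.4254)
step 4: x0=(0.0756, 1.8250, 0.0297) x1=(-1.4361, -0.0645, -0.9161) x2=(-2.0117, -0.9734, 0.0658) x3=(-1.3416, 1.2819, 0.2959) x4=(-1.3035, 0.3242, -0.4193)
step 5: x0=(0.0437, 1.7990, 0.0397) x1=(-1.4343, -0.0765, -0.8958) x2=(-2.0268, -0.9516, 0.0591) x3=(-1.3292, 1.2795, 0.3085) x4=(-1.2859, 0.3314, -0.4127)
step 6: x0=(0.0067, 1.7674, 0.0487) x1=(-1.4321, -0.0877, -0.8749) x2=(-2.0407, -0.9278, 0.0521) x3=(-1.3167, 1.2760, 0.3204) x4=(-1.2680, 0.3391, -0.4055)
step 7: x0=(-0.0351, 1.7302, 0.0568) x1=(-1.4295, -0.0983, -0.8532) x2=(-2.0534, -0.9020, 0.0450) x3=(-1.3042, 1.2713, 0.3318) x4=(-1.2498, 0.3473, -0.3977)
step 8: x0=(-0.0815, 1.6879, 0.0640) x1=(-1.4267, -0.1083, -0.8310) x2=(-2.0650, -0.8744, 0.0378) x3=(-1.2918, 1.2655, 0.3425) x4=(-1.2314, 0.3558, -0.3895)
step 9: x0=(-0.1322, 1.6405, 0.0701) x1=(-1.4235, -0.1175, -0.8080) x2=(-2.0754, -0.8449, 0.0304) x3=(-1.2794, 1.2586, 0.3527) x4=(-1.2128, 0.3647, -0.3807)
step 10: x0=(-0.1871, 1.5883, 0.0753) x1=(-1.4201, -0.1260, -0.7845) x2=(-2.0847, -0.8137, 0.0229) x3=(-1.2670, 1.2505, 0.3623) x4=(-1.1941, 0.3739, -0.3714)
step 11: x0=(-0.2456, 1.5316, 0.0797) x1=(-1.4164, -0.1339, -0.7603) x2=(-2.0929, -0.7807, 0.0153) x3=(-1.2548, 1.2413, 0.3713) x4=(-1.1753, 0.3833, -0.3617)
step 12: x0=(-0.3077, 1.4708, 0.0831) x1=(-1.4124, -0.1412, -0.7356) x2=(-2.1000, -0.7462, 0.0076) x3=(-1.2428, 1.2311, 0.3798) x4=(-1.1565, 0.3930, -0.3515)
step 13: x0=(-0.3729, 1.4061, 0.0856) x1=(-1.4082, -0.1478, -0.7103) x2=(-2.1060, -0.7101, -0.0001) x3=(-1.2310, 1.2197, 0.3877) x4=(-1.1377, 0.4028, -0.3409)
step 14: x0=(-0.4408, 1.3378, 0.0874) x1=(-1.4038, -0.1537, -0.6844) x2=(-2.1109, -0.6725, -0.0078) x3=(-1.2195, 1.2073, 0.3951) x4=(-1.1190, 0.4128, -0.3300)
step 15: x0=(-0.5112, 1.2664, 0.0883) x1=(-1.3992, -0.1591, -0.6581) x2=(-2.1149, -0.6335, -0.0155) x3=(-1.2083, 1.1938, 0.4020) x4=(-1.1004, 0.4228, -0.3187)
step 16: x0=(-0.5837, 1.1921, 0.0884) x1=(-1.3945, -0.1639, -0.6313) x2=(-2.1178, -0.5932, -0.0233) x3=(-1.1974, 1.1793, 0.4085) x4=(-1.0820, 0.4328, -0.3071)
step 17: x0=(-0.6579, 1.1152, 0.0879) x1=(-1.3896, -0.1681, -0.6041) x2=(-2.1198, -0.5517, -0.0309) x3=(-1.1869, 1.1639, 0.4144) x4=(-1.0639, 0.4427, -0.2953)
step 18: x0=(-0.7336, 1.0362, 0.0866) x1=(-1.3845, -0.1718, -0.5764) x2=(-2.1209, -0.5091, -0.0386) x3=(-1.1769, 1.1475, 0.4200) x4=(-1.0461, 0.4525, -0.2833)
step 19: x0=(-0.8104, 0.9554, 0.0847) x1=(-1.3794, -0.1750, -0.5484) x2=(-2.1211, -0.4654, -0.0461) x3=(-1.1672, 1.1303, 0.4252) x4=(-1.0286, 0.4620, -0.2711)
step 20: x0=(-0.8881, 0.8729, 0.0822) x1=(-1.3741, -0.1778, -0.5200) x2=(-2.1205, -0.4208, -0.0536) x3=(-1.1580, 1.1123, 0.4301) x4=(-1.0114, 0.4714, -0.2589)
step 21: x0=(-0.9665, 0.7892, 0.0794) x1=(-1.3687, -0.1801, -0.4913) x2=(-2.1191, -0.3753, -0.0610) x3=(-1.1492, 1.0935, 0.4346) x4=(-0.9947, 0.4803, -0.2466)
step 22: x0=(-1.0457, 0.7044, 0.0762) x1=(-1.3633, -0.1820, -0.4623) x2=(-2.1170, -0.3290, -0.0682) x3=(-1.1407, 1.0741, 0.4389) x4=(-0.9782, 0.4890, -0.2345)
step 23: x0=(-1.1255, 0.6188, 0.0731) x1=(-1.3578, -0.1836, -0.4331) x2=(-2.1142, -0.2821, -0.0754) x3=(-1.1326, 1.0542, 0.4429) x4=(-0.9620, 0.4973, -0.2224)
step 24: x0=(-1.2062, 0.5326, 0.0700) x1=(-1.3523, -0.1849, -0.4036) x2=(-2.1109, -0.2345, -0.0824) x3=(-1.1248, 1.0336, 0.4467) x4=(-0.9460, 0.5053, -0.2106)
step 25: x0=(-1.2876, 0.4459, 0.0671) x1=(-1.3467, -0.1859, -0.3740) x2=(-2.1069, -0.1865, -0.0894) x3=(-1.1173, 1.0125, 0.4501) x4=(-0.9301, 0.5130, -0.1990)
step 26: x0=(-1.3697, 0.3589, 0.0644) x1=(-1.3410, -0.1867, -0.3442) x2=(-2.1025, -0.1379, -0.0962) x3=(-1.1101, 0.9909, 0.4532) x4=(-0.9143, 0.5207, -0.1874)
step 27: x0=(-1.4522, 0.2718, 0.0619) x1=(-1.3353, -0.1874, -0.3143) x2=(-2.0977, -0.0890, -0.1029) x3=(-1.1031, 0.9688, 0.4561) x4=(-0.8986, 0.5282, -0.1760)
step 28: x0=(-1.5348, 0.1849, 0.0598) x1=(-1.3296, -0.1879, -0.2844) x2=(-2.0925, -0.0398, -0.1095) x3=(-1.0965, 0.9462, 0.4587) x4=(-0.8832, 0.5356, -0.1645)
step 29: x0=(-1.6173, 0.0985, 0.0580) x1=(-1.3237, -0.1883, -0.2544) x2=(-2.0870, 0.0096, -0.1160) x3=(-1.0902, 0.9231, 0.4610) x4=(-0.8680, 0.5428, -0.1531)
step 30: x0=(-1.6994, 0.0127, 0.0567) x1=(-1.3176, -0.1885, -0.2243) x2=(-2.0812, 0.0593, -0.1225) x3=(-1.0842, 0.8995, 0.4630) x4=(-0.8532, 0.5498, -0.1418)
step 31: x0=(-1.7810, -0.0726, 0.0559) x1=(-1.3114, -0.1887, -0.1942) x2=(-2.0752, 0.1093, -0.1289) x3=(-1.0786, 0.8754, 0.4647) x4=(-0.8388, 0.5566, -0.1304)
step 32: x0=(-1.8618, -0.1575, 0.0557) x1=(-1.3051, -0.1886, -0.1641) x2=(-2.0690, 0.1596, -0.1353) x3=(-1.0734, 0.8508, 0.4662) x4=(-0.8249, 0.5631, -0.1191)
step 33: x0=(-1.9418, -0.2419, 0.0560) x1=(-1.2986, -0.1884, -0.1339) x2=(-2.0625, 0.2102, -0.1417) x3=(-1.0685, 0.8257, 0.4674) x4=(-0.8115, 0.5692, -0.1078)
step 0 velocities: v0=(-0.3600, 0.0400, 0.6800) v1=(0.0100, -0.7100, 0.8100) v2=(-0.9600, 0.5900, -0.2600) v3=(0.5600, 0.1300, 0.7200) v4=(0.7500, 0.2400, 0.1900)
step 0: KE=3.5413, PE=16.6684, E=20.2097
step 33 velocities: v0=(-3.7863, -4.0058, 0.0194) v1=(0.3119, 0.0142, 1.4388) v2=(0.3180, 2.4157, -0.3030) v3=(0.2191, -1.2046, 0.0525) v4=(0.6233, 0.2832, 0.5358)
step 33: KE=18.8625, PE=1.3367, E=20.1992

20.1992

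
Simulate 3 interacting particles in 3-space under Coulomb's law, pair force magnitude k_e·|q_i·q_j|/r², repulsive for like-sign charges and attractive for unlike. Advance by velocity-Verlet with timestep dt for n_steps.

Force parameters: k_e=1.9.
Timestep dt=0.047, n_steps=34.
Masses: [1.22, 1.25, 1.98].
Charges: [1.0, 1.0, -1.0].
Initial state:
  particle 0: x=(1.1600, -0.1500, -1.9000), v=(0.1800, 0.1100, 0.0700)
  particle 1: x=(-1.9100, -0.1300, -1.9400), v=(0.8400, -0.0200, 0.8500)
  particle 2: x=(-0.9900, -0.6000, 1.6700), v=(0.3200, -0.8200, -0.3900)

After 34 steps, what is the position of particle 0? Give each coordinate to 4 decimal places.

step 0: x0=(1.1600, -0.1500, -1.9000) x1=(-1.9100, -0.1300, -1.9400) x2=(-0.9900, -0.6000, 1.6700)
step 1: x0=(1.1686, -0.1448, -1.8966) x1=(-1.8707, -0.1310, -1.8999) x2=(-0.9749, -0.6385, 1.6515)
step 2: x0=(1.1775, -0.1397, -1.8931) x1=(-1.8316, -0.1319, -1.8596) x2=(-0.9599, -0.6770, 1.6328)
step 3: x0=(1.1866, -0.1346, -1.8894) x1=(-1.7929, -0.1330, -1.8191) x2=(-0.9448, -0.7155, 1.6139)
step 4: x0=(1.1960, -0.1295, -1.8855) x1=(-1.7545, -0.1340, -1.7783) x2=(-0.9296, -0.7539, 1.5947)
step 5: x0=(1.2057, -0.1245, -1.8815) x1=(-1.7164, -0.1351, -1.7372) x2=(-0.9145, -0.7922, 1.5752)
step 6: x0=(1.2157, -0.1195, -1.8773) x1=(-1.6787, -0.1363, -1.6959) x2=(-0.8993, -0.8305, 1.5554)
step 7: x0=(1.2261, -0.1145, -1.8730) x1=(-1.6413, -0.1375, -1.6542) x2=(-0.8841, -0.8688, 1.5353)
step 8: x0=(1.2367, -0.1095, -1.8685) x1=(-1.6042, -0.1388, -1.6122) x2=(-0.8689, -0.9069, 1.5150)
step 9: x0=(1.2476, -0.1046, -1.8639) x1=(-1.5675, -0.1402, -1.5699) x2=(-0.8536, -0.9451, 1.4944)
step 10: x0=(1.2589, -0.0997, -1.8592) x1=(-1.5311, -0.1417, -1.5273) x2=(-0.8384, -0.9831, 1.4735)
step 11: x0=(1.2704, -0.0949, -1.8543) x1=(-1.4950, -0.1432, -1.4843) x2=(-0.8231, -1.0210, 1.4522)
step 12: x0=(1.2823, -0.0901, -1.8494) x1=(-1.4593, -0.1449, -1.4409) x2=(-0.8078, -1.0589, 1.4307)
step 13: x0=(1.2946, -0.0854, -1.8443) x1=(-1.4240, -0.1466, -1.3971) x2=(-0.7924, -1.0967, 1.4089)
step 14: x0=(1.3071, -0.0807, -1.8391) x1=(-1.3890, -0.1485, -1.3529) x2=(-0.7771, -1.1343, 1.3867)
step 15: x0=(1.3201, -0.0760, -1.8338) x1=(-1.3544, -0.1505, -1.3083) x2=(-0.7617, -1.1718, 1.3642)
step 16: x0=(1.3333, -0.0714, -1.8285) x1=(-1.3202, -0.1527, -1.2632) x2=(-0.7463, -1.2093, 1.3414)
step 17: x0=(1.3469, -0.0668, -1.8230) x1=(-1.2863, -0.1551, -1.2177) x2=(-0.7309, -1.2465, 1.3182)
step 18: x0=(1.3608, -0.0623, -1.8175) x1=(-1.2528, -0.1576, -1.1717) x2=(-0.7155, -1.2837, 1.2947)
step 19: x0=(1.3751, -0.0579, -1.8120) x1=(-1.2196, -0.1603, -1.1252) x2=(-0.7000, -1.3207, 1.2708)
step 20: x0=(1.3897, -0.0534, -1.8063) x1=(-1.1868, -0.1632, -1.0781) x2=(-0.6845, -1.3575, 1.2465)
step 21: x0=(1.4047, -0.0491, -1.8007) x1=(-1.1544, -0.1664, -1.0306) x2=(-0.6690, -1.3941, 1.2219)
step 22: x0=(1.4199, -0.0448, -1.7950) x1=(-1.1223, -0.1698, -0.9824) x2=(-0.6535, -1.4305, 1.1969)
step 23: x0=(1.4356, -0.0406, -1.7892) x1=(-1.0906, -0.1735, -0.9337) x2=(-0.6380, -1.4668, 1.1716)
step 24: x0=(1.4515, -0.0364, -1.7835) x1=(-1.0592, -0.1775, -0.8844) x2=(-0.6225, -1.5028, 1.1458)
step 25: x0=(1.4678, -0.0323, -1.7777) x1=(-1.0282, -0.1818, -0.8345) x2=(-0.6069, -1.5385, 1.1197)
step 26: x0=(1.4845, -0.0282, -1.7719) x1=(-0.9975, -0.1864, -0.7839) x2=(-0.5914, -1.5741, 1.0931)
step 27: x0=(1.5014, -0.0242, -1.7662) x1=(-0.9672, -0.1915, -0.7327) x2=(-0.5758, -1.6093, 1.0662)
step 28: x0=(1.5187, -0.0203, -1.7604) x1=(-0.9371, -0.1969, -0.6808) x2=(-0.5602, -1.6442, 1.0388)
step 29: x0=(1.5363, -0.0165, -1.7547) x1=(-0.9074, -0.2028, -0.6283) x2=(-0.5446, -1.6788, 1.0110)
step 30: x0=(1.5541, -0.0127, -1.7490) x1=(-0.8780, -0.2091, -0.5751) x2=(-0.5290, -1.7131, 0.9828)
step 31: x0=(1.5723, -0.0089, -1.7434) x1=(-0.8489, -0.2160, -0.5211) x2=(-0.5134, -1.7470, 0.9542)
step 32: x0=(1.5907, -0.0053, -1.7377) x1=(-0.8201, -0.2234, -0.4665) x2=(-0.4978, -1.7805, 0.9252)
step 33: x0=(1.6095, -0.0017, -1.7322) x1=(-0.7916, -0.2314, -0.4112) x2=(-0.4822, -1.8136, 0.8957)
step 34: x0=(1.6285, 0.0018, -1.7267) x1=(-0.7633, -0.2401, -0.3552) x2=(-0.4666, -1.8462, 0.8659)

(1.6285, 0.0018, -1.7267)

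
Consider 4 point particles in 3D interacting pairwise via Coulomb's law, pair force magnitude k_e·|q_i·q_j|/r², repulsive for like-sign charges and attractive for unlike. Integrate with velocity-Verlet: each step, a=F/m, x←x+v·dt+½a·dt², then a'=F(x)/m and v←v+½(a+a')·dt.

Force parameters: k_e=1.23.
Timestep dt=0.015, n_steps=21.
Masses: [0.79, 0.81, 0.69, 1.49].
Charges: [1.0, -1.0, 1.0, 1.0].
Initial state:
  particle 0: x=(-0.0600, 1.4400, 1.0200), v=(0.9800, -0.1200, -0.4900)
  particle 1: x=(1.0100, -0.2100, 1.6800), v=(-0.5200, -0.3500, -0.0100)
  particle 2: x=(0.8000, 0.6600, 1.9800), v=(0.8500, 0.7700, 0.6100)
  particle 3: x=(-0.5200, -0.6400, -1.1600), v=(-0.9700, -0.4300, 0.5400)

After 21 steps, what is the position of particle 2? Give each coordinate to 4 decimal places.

step 0: x0=(-0.0600, 1.4400, 1.0200) x1=(1.0100, -0.2100, 1.6800) x2=(0.8000, 0.6600, 1.9800) x3=(-0.5200, -0.6400, -1.1600)
step 1: x0=(-0.0453, 1.4382, 1.0126) x1=(1.0021, -0.2150, 1.6799) x2=(0.8129, 0.6713, 1.9891) x3=(-0.5345, -0.6465, -1.1519)
step 2: x0=(-0.0307, 1.4365, 1.0052) x1=(0.9941, -0.2197, 1.6798) x2=(0.8259, 0.6821, 1.9983) x3=(-0.5491, -0.6529, -1.1438)
step 3: x0=(-0.0161, 1.4348, 0.9977) x1=(0.9860, -0.2239, 1.6798) x2=(0.8391, 0.6925, 2.0074) x3=(-0.5636, -0.6594, -1.1357)
step 4: x0=(-0.0015, 1.4331, 0.9902) x1=(0.9778, -0.2278, 1.6799) x2=(0.8526, 0.7024, 2.0166) x3=(-0.5782, -0.6659, -1.1277)
step 5: x0=(0.0130, 1.4315, 0.9827) x1=(0.9695, -0.2313, 1.6801) x2=(0.8661, 0.7118, 2.0257) x3=(-0.5928, -0.6725, -1.1196)
step 6: x0=(0.0275, 1.4299, 0.9751) x1=(0.9610, -0.2343, 1.6803) x2=(0.8798, 0.7208, 2.0349) x3=(-0.6073, -0.6790, -1.1116)
step 7: x0=(0.0419, 1.4283, 0.9674) x1=(0.9526, -0.2371, 1.6805) x2=(0.8937, 0.7294, 2.0441) x3=(-0.6219, -0.6856, -1.1036)
step 8: x0=(0.0564, 1.4267, 0.9597) x1=(0.9440, -0.2394, 1.6808) x2=(0.9077, 0.7375, 2.0533) x3=(-0.6364, -0.6921, -1.0955)
step 9: x0=(0.0707, 1.4252, 0.9520) x1=(0.9354, -0.2414, 1.6812) x2=(0.9218, 0.7453, 2.0624) x3=(-0.6510, -0.6987, -1.0875)
step 10: x0=(0.0851, 1.4236, 0.9442) x1=(0.9267, -0.2431, 1.6816) x2=(0.9360, 0.7526, 2.0717) x3=(-0.6655, -0.7053, -1.0795)
step 11: x0=(0.0994, 1.4221, 0.9363) x1=(0.9180, -0.2444, 1.6821) x2=(0.9503, 0.7596, 2.0809) x3=(-0.6801, -0.7119, -1.0715)
step 12: x0=(0.1137, 1.4206, 0.9284) x1=(0.9092, -0.2454, 1.6826) x2=(0.9646, 0.7662, 2.0901) x3=(-0.6946, -0.7186, -1.0635)
step 13: x0=(0.1280, 1.4192, 0.9205) x1=(0.9004, -0.2460, 1.6831) x2=(0.9791, 0.7724, 2.0993) x3=(-0.7092, -0.7252, -1.0555)
step 14: x0=(0.1422, 1.4177, 0.9125) x1=(0.8915, -0.2464, 1.6837) x2=(0.9937, 0.7783, 2.1086) x3=(-0.7238, -0.7319, -1.0476)
step 15: x0=(0.1564, 1.4162, 0.9045) x1=(0.8827, -0.2464, 1.6844) x2=(1.0083, 0.7838, 2.1179) x3=(-0.7383, -0.7386, -1.0396)
step 16: x0=(0.1706, 1.4148, 0.8965) x1=(0.8738, -0.2460, 1.6850) x2=(1.0229, 0.7890, 2.1272) x3=(-0.7529, -0.7453, -1.0316)
step 17: x0=(0.1847, 1.4133, 0.8884) x1=(0.8649, -0.2454, 1.6858) x2=(1.0376, 0.7938, 2.1365) x3=(-0.7675, -0.7520, -1.0237)
step 18: x0=(0.1988, 1.4118, 0.8802) x1=(0.8560, -0.2445, 1.6865) x2=(1.0524, 0.7983, 2.1458) x3=(-0.7820, -0.7588, -1.0158)
step 19: x0=(0.2129, 1.4104, 0.8720) x1=(0.8471, -0.2432, 1.6873) x2=(1.0672, 0.8025, 2.1551) x3=(-0.7966, -0.7655, -1.0078)
step 20: x0=(0.2270, 1.4089, 0.8638) x1=(0.8381, -0.2417, 1.6882) x2=(1.0820, 0.8064, 2.1645) x3=(-0.8112, -0.7723, -0.9999)
step 21: x0=(0.2410, 1.4074, 0.8556) x1=(0.8292, -0.2399, 1.6890) x2=(1.0969, 0.8100, 2.1738) x3=(-0.8258, -0.7791, -0.9920)

(1.0969, 0.8100, 2.1738)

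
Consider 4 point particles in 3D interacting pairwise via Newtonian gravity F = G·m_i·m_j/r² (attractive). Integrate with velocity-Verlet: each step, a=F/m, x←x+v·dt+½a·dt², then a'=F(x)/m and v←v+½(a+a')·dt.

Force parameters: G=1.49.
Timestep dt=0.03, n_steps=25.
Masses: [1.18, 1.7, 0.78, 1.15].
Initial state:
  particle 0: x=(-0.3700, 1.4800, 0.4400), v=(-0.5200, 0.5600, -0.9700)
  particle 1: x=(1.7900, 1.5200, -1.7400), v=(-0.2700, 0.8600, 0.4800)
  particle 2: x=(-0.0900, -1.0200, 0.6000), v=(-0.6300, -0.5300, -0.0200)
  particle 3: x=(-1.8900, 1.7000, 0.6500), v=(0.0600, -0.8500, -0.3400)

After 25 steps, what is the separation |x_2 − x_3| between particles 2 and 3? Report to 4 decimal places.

2.5581

step 0: x0=(-0.3700, 1.4800, 0.4400) x1=(1.7900, 1.5200, -1.7400) x2=(-0.0900, -1.0200, 0.6000) x3=(-1.8900, 1.7000, 0.6500)
step 1: x0=(-0.3858, 1.4968, 0.4109) x1=(1.7818, 1.5458, -1.7255) x2=(-0.1089, -1.0357, 0.5993) x3=(-1.8878, 1.6744, 0.6397)
step 2: x0=(-0.4021, 1.5135, 0.3817) x1=(1.7734, 1.5715, -1.7108) x2=(-0.1279, -1.0509, 0.5986) x3=(-1.8848, 1.6487, 0.6293)
step 3: x0=(-0.4188, 1.5301, 0.3524) x1=(1.7647, 1.5972, -1.6959) x2=(-0.1469, -1.0656, 0.5977) x3=(-1.8809, 1.6228, 0.6187)
step 4: x0=(-0.4361, 1.5465, 0.3231) x1=(1.7558, 1.6228, -1.6808) x2=(-0.1659, -1.0799, 0.5968) x3=(-1.8762, 1.5967, 0.6078)
step 5: x0=(-0.4538, 1.5629, 0.2938) x1=(1.7467, 1.6484, -1.6655) x2=(-0.1850, -1.0938, 0.5957) x3=(-1.8706, 1.5706, 0.5968)
step 6: x0=(-0.4720, 1.5792, 0.2645) x1=(1.7373, 1.6740, -1.6500) x2=(-0.2041, -1.1072, 0.5946) x3=(-1.8641, 1.5443, 0.5856)
step 7: x0=(-0.4908, 1.5953, 0.2352) x1=(1.7277, 1.6995, -1.6342) x2=(-0.2232, -1.1202, 0.5933) x3=(-1.8567, 1.5180, 0.5741)
step 8: x0=(-0.5100, 1.6112, 0.2060) x1=(1.7179, 1.7249, -1.6183) x2=(-0.2424, -1.1327, 0.5919) x3=(-1.8483, 1.4917, 0.5623)
step 9: x0=(-0.5299, 1.6269, 0.1767) x1=(1.7078, 1.7503, -1.6022) x2=(-0.2616, -1.1449, 0.5905) x3=(-1.8390, 1.4653, 0.5503)
step 10: x0=(-0.5502, 1.6425, 0.1476) x1=(1.6974, 1.7756, -1.5859) x2=(-0.2809, -1.1565, 0.5889) x3=(-1.8288, 1.4390, 0.5380)
step 11: x0=(-0.5712, 1.6578, 0.1185) x1=(1.6868, 1.8009, -1.5694) x2=(-0.3002, -1.1678, 0.5872) x3=(-1.8175, 1.4126, 0.5253)
step 12: x0=(-0.5927, 1.6728, 0.0896) x1=(1.6759, 1.8261, -1.5527) x2=(-0.3196, -1.1786, 0.5854) x3=(-1.8052, 1.3864, 0.5124)
step 13: x0=(-0.6148, 1.6875, 0.0608) x1=(1.6648, 1.8512, -1.5358) x2=(-0.3390, -1.1890, 0.5836) x3=(-1.7919, 1.3603, 0.4990)
step 14: x0=(-0.6374, 1.7019, 0.0321) x1=(1.6534, 1.8763, -1.5187) x2=(-0.3584, -1.1990, 0.5816) x3=(-1.7776, 1.3343, 0.4853)
step 15: x0=(-0.6607, 1.7159, 0.0037) x1=(1.6416, 1.9013, -1.5014) x2=(-0.3779, -1.2085, 0.5795) x3=(-1.7622, 1.3085, 0.4712)
step 16: x0=(-0.6845, 1.7295, -0.0245) x1=(1.6297, 1.9262, -1.4839) x2=(-0.3974, -1.2176, 0.5773) x3=(-1.7458, 1.2830, 0.4566)
step 17: x0=(-0.7089, 1.7427, -0.0525) x1=(1.6174, 1.9511, -1.4662) x2=(-0.4170, -1.2263, 0.5750) x3=(-1.7283, 1.2577, 0.4416)
step 18: x0=(-0.7339, 1.7553, -0.0803) x1=(1.6048, 1.9759, -1.4484) x2=(-0.4366, -1.2345, 0.5726) x3=(-1.7098, 1.2327, 0.4261)
step 19: x0=(-0.7594, 1.7675, -0.1077) x1=(1.5919, 2.0006, -1.4303) x2=(-0.4563, -1.2423, 0.5701) x3=(-1.6902, 1.2081, 0.4101)
step 20: x0=(-0.7855, 1.7791, -0.1348) x1=(1.5787, 2.0252, -1.4121) x2=(-0.4760, -1.2497, 0.5675) x3=(-1.6696, 1.1839, 0.3935)
step 21: x0=(-0.8121, 1.7900, -0.1615) x1=(1.5653, 2.0498, -1.3937) x2=(-0.4958, -1.2567, 0.5648) x3=(-1.6479, 1.1602, 0.3764)
step 22: x0=(-0.8391, 1.8003, -0.1878) x1=(1.5515, 2.0742, -1.3752) x2=(-0.5156, -1.2632, 0.5620) x3=(-1.6253, 1.1370, 0.3587)
step 23: x0=(-0.8667, 1.8099, -0.2138) x1=(1.5373, 2.0986, -1.3564) x2=(-0.5355, -1.2692, 0.5591) x3=(-1.6017, 1.1144, 0.3404)
step 24: x0=(-0.8947, 1.8187, -0.2392) x1=(1.5229, 2.1228, -1.3375) x2=(-0.5554, -1.2749, 0.5561) x3=(-1.5771, 1.0924, 0.3214)
step 25: x0=(-0.9231, 1.8267, -0.2642) x1=(1.5082, 2.1470, -1.3184) x2=(-0.5754, -1.2800, 0.5529) x3=(-1.5515, 1.0711, 0.3018)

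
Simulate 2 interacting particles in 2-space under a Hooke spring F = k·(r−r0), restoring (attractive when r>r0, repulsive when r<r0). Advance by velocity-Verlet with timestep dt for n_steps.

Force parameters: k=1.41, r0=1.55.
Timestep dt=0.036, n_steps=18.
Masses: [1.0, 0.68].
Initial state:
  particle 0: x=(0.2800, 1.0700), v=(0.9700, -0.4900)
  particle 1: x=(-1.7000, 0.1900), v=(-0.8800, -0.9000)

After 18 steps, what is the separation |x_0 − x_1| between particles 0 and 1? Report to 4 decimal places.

2.7076

step 0: x0=(0.2800, 1.0700) x1=(-1.7000, 0.1900)
step 1: x0=(0.3144, 1.0521) x1=(-1.7309, 0.1579)
step 2: x0=(0.3477, 1.0338) x1=(-1.7602, 0.1266)
step 3: x0=(0.3797, 1.0149) x1=(-1.7876, 0.0961)
step 4: x0=(0.4103, 0.9954) x1=(-1.8130, 0.0664)
step 5: x0=(0.4396, 0.9753) x1=(-1.8363, 0.0376)
step 6: x0=(0.4672, 0.9546) x1=(-1.8573, 0.0097)
step 7: x0=(0.4933, 0.9332) x1=(-1.8759, -0.0172)
step 8: x0=(0.5176, 0.9111) x1=(-1.8921, -0.0431)
step 9: x0=(0.5402, 0.8884) x1=(-1.9056, -0.0680)
step 10: x0=(0.5609, 0.8649) x1=(-1.9164, -0.0918)
step 11: x0=(0.5798, 0.8407) x1=(-1.9245, -0.1145)
step 12: x0=(0.5967, 0.8157) x1=(-1.9297, -0.1362)
step 13: x0=(0.6117, 0.7901) x1=(-1.9320, -0.1568)
step 14: x0=(0.6247, 0.7636) x1=(-1.9314, -0.1762)
step 15: x0=(0.6356, 0.7365) x1=(-1.9279, -0.1946)
step 16: x0=(0.6446, 0.7086) x1=(-1.9213, -0.2119)
step 17: x0=(0.6515, 0.6799) x1=(-1.9118, -0.2282)
step 18: x0=(0.6564, 0.6506) x1=(-1.8994, -0.2434)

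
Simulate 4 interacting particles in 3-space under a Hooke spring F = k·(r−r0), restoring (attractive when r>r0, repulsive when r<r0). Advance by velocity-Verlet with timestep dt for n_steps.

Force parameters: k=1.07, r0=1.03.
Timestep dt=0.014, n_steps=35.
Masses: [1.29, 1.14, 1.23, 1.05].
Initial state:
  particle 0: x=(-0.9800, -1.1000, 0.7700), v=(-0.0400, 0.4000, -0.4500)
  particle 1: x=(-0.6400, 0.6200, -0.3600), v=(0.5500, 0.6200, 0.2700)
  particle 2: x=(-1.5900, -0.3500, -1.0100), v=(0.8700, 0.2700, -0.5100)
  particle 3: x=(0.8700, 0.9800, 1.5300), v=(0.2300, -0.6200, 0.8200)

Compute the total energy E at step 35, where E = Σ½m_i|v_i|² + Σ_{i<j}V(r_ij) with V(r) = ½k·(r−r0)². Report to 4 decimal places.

step 0: x0=(-0.9800, -1.1000, 0.7700) x1=(-0.6400, 0.6200, -0.3600) x2=(-1.5900, -0.3500, -1.0100) x3=(0.8700, 0.9800, 1.5300)
step 1: x0=(-0.9805, -1.0942, 0.7636) x1=(-0.6323, 0.6286, -0.3561) x2=(-1.5776, -0.3461, -1.0169) x3=(0.8728, 0.9711, 1.5411)
step 2: x0=(-0.9808, -1.0880, 0.7571) x1=(-0.6245, 0.6370, -0.3519) x2=(-1.5648, -0.3421, -1.0233) x3=(0.8749, 0.9616, 1.5516)
step 3: x0=(-0.9809, -1.0813, 0.7504) x1=(-0.6166, 0.6452, -0.3475) x2=(-1.5516, -0.3380, -1.0292) x3=(0.8762, 0.9517, 1.5613)
step 4: x0=(-0.9808, -1.0743, 0.7436) x1=(-0.6086, 0.6533, -0.3427) x2=(-1.5380, -0.3337, -1.0345) x3=(0.8767, 0.9413, 1.5704)
step 5: x0=(-0.9806, -1.0668, 0.7366) x1=(-0.6006, 0.6611, -0.3378) x2=(-1.5241, -0.3292, -1.0394) x3=(0.8765, 0.9304, 1.5787)
step 6: x0=(-0.9802, -1.0589, 0.7295) x1=(-0.5925, 0.6688, -0.3325) x2=(-1.5097, -0.3246, -1.0438) x3=(0.8755, 0.9191, 1.5864)
step 7: x0=(-0.9796, -1.0507, 0.7223) x1=(-0.5844, 0.6763, -0.3270) x2=(-1.4949, -0.3198, -1.0476) x3=(0.8738, 0.9073, 1.5933)
step 8: x0=(-0.9788, -1.0420, 0.7149) x1=(-0.5762, 0.6835, -0.3213) x2=(-1.4797, -0.3149, -1.0510) x3=(0.8713, 0.8950, 1.5995)
step 9: x0=(-0.9778, -1.0329, 0.7074) x1=(-0.5679, 0.6906, -0.3153) x2=(-1.4642, -0.3098, -1.0538) x3=(0.8681, 0.8823, 1.6050)
step 10: x0=(-0.9767, -1.0235, 0.6997) x1=(-0.5595, 0.6975, -0.3090) x2=(-1.4483, -0.3046, -1.0561) x3=(0.8642, 0.8692, 1.6098)
step 11: x0=(-0.9753, -1.0136, 0.6920) x1=(-0.5512, 0.7042, -0.3025) x2=(-1.4320, -0.2993, -1.0579) x3=(0.8595, 0.8556, 1.6138)
step 12: x0=(-0.9738, -1.0034, 0.6841) x1=(-0.5427, 0.7107, -0.2958) x2=(-1.4153, -0.2938, -1.0592) x3=(0.8541, 0.8416, 1.6172)
step 13: x0=(-0.9721, -0.9928, 0.6761) x1=(-0.5342, 0.7169, -0.2888) x2=(-1.3983, -0.2882, -1.0599) x3=(0.8480, 0.8272, 1.6198)
step 14: x0=(-0.9702, -0.9818, 0.6680) x1=(-0.5257, 0.7230, -0.2816) x2=(-1.3809, -0.2824, -1.0602) x3=(0.8412, 0.8124, 1.6217)
step 15: x0=(-0.9681, -0.9704, 0.6598) x1=(-0.5171, 0.7289, -0.2741) x2=(-1.3632, -0.2765, -1.0600) x3=(0.8337, 0.7973, 1.6229)
step 16: x0=(-0.9658, -0.9587, 0.6515) x1=(-0.5084, 0.7346, -0.2664) x2=(-1.3451, -0.2705, -1.0592) x3=(0.8255, 0.7817, 1.6234)
step 17: x0=(-0.9634, -0.9466, 0.6430) x1=(-0.4997, 0.7400, -0.2585) x2=(-1.3267, -0.2643, -1.0580) x3=(0.8166, 0.7658, 1.6231)
step 18: x0=(-0.9607, -0.9342, 0.6345) x1=(-0.4910, 0.7453, -0.2503) x2=(-1.3080, -0.2580, -1.0562) x3=(0.8070, 0.7495, 1.6222)
step 19: x0=(-0.9579, -0.9214, 0.6259) x1=(-0.4822, 0.7503, -0.2420) x2=(-1.2889, -0.2516, -1.0540) x3=(0.7968, 0.7328, 1.6205)
step 20: x0=(-0.9549, -0.9083, 0.6172) x1=(-0.4734, 0.7552, -0.2334) x2=(-1.2695, -0.2451, -1.0512) x3=(0.7860, 0.7158, 1.6182)
step 21: x0=(-0.9517, -0.8949, 0.6084) x1=(-0.4645, 0.7598, -0.2246) x2=(-1.2498, -0.2384, -1.0480) x3=(0.7745, 0.6985, 1.6151)
step 22: x0=(-0.9483, -0.8811, 0.5996) x1=(-0.4556, 0.7643, -0.2157) x2=(-1.2298, -0.2316, -1.0443) x3=(0.7624, 0.6809, 1.6114)
step 23: x0=(-0.9447, -0.8670, 0.5906) x1=(-0.4467, 0.7685, -0.2065) x2=(-1.2094, -0.2247, -1.0401) x3=(0.7497, 0.6630, 1.6070)
step 24: x0=(-0.9410, -0.8527, 0.5816) x1=(-0.4377, 0.7725, -0.1971) x2=(-1.1888, -0.2177, -1.0354) x3=(0.7363, 0.6448, 1.6019)
step 25: x0=(-0.9370, -0.8380, 0.5725) x1=(-0.4288, 0.7764, -0.1875) x2=(-1.1679, -0.2106, -1.0303) x3=(0.7224, 0.6263, 1.5961)
step 26: x0=(-0.9329, -0.8230, 0.5634) x1=(-0.4198, 0.7800, -0.1778) x2=(-1.1467, -0.2034, -1.0247) x3=(0.7080, 0.6075, 1.5897)
step 27: x0=(-0.9287, -0.8077, 0.5542) x1=(-0.4107, 0.7834, -0.1679) x2=(-1.1253, -0.1960, -1.0186) x3=(0.6929, 0.5885, 1.5826)
step 28: x0=(-0.9242, -0.7921, 0.5449) x1=(-0.4017, 0.7866, -0.1578) x2=(-1.1036, -0.1886, -1.0121) x3=(0.6774, 0.5692, 1.5748)
step 29: x0=(-0.9196, -0.7763, 0.5356) x1=(-0.3926, 0.7896, -0.1475) x2=(-1.0816, -0.1810, -1.0051) x3=(0.6613, 0.5497, 1.5664)
step 30: x0=(-0.9148, -0.7602, 0.5263) x1=(-0.3835, 0.7925, -0.1371) x2=(-1.0594, -0.1734, -0.9977) x3=(0.6446, 0.5300, 1.5574)
step 31: x0=(-0.9098, -0.7438, 0.5168) x1=(-0.3744, 0.7951, -0.1265) x2=(-1.0369, -0.1657, -0.9899) x3=(0.6275, 0.5101, 1.5478)
step 32: x0=(-0.9047, -0.7272, 0.5074) x1=(-0.3653, 0.7975, -0.1157) x2=(-1.0143, -0.1579, -0.9816) x3=(0.6099, 0.4899, 1.5375)
step 33: x0=(-0.8994, -0.7104, 0.4979) x1=(-0.3562, 0.7998, -0.1049) x2=(-0.9914, -0.1500, -0.9729) x3=(0.5919, 0.4696, 1.5267)
step 34: x0=(-0.8940, -0.6933, 0.4884) x1=(-0.3471, 0.8018, -0.0939) x2=(-0.9682, -0.1420, -0.9638) x3=(0.5733, 0.4491, 1.5153)
step 35: x0=(-0.8884, -0.6761, 0.4788) x1=(-0.3379, 0.8037, -0.0827) x2=(-0.9449, -0.1340, -0.9543) x3=(0.5544, 0.4285, 1.5033)
step 0 velocities: v0=(-0.0400, 0.4000, -0.4500) v1=(0.5500, 0.6200, 0.2700) v2=(0.8700, 0.2700, -0.5100) v3=(0.2300, -0.6200, 0.8200)
step 0: KE=1.9208, PE=8.2016, E=10.1224
step 35 velocities: v0=(0.4050, 1.2425, -0.6835) v1=(0.6526, 0.1271, 0.8007) v2=(1.6731, 0.5781, 0.6924) v3=(-1.3689, -1.4809, -0.8778)
step 35: KE=6.7818, PE=3.3399, E=10.1216

10.1216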